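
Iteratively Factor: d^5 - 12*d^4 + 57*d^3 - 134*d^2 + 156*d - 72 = (d - 2)*(d^4 - 10*d^3 + 37*d^2 - 60*d + 36) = (d - 3)*(d - 2)*(d^3 - 7*d^2 + 16*d - 12) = (d - 3)^2*(d - 2)*(d^2 - 4*d + 4) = (d - 3)^2*(d - 2)^2*(d - 2)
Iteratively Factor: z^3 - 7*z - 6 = (z + 1)*(z^2 - z - 6) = (z + 1)*(z + 2)*(z - 3)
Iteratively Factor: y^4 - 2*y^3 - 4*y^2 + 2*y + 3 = (y + 1)*(y^3 - 3*y^2 - y + 3) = (y + 1)^2*(y^2 - 4*y + 3) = (y - 3)*(y + 1)^2*(y - 1)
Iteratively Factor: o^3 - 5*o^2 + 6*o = (o - 2)*(o^2 - 3*o) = o*(o - 2)*(o - 3)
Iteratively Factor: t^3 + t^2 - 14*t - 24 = (t + 3)*(t^2 - 2*t - 8) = (t - 4)*(t + 3)*(t + 2)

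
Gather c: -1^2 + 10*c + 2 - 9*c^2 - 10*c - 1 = -9*c^2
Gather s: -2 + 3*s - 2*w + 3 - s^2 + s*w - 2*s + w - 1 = -s^2 + s*(w + 1) - w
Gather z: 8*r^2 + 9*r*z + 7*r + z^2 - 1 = 8*r^2 + 9*r*z + 7*r + z^2 - 1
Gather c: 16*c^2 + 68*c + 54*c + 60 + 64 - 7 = 16*c^2 + 122*c + 117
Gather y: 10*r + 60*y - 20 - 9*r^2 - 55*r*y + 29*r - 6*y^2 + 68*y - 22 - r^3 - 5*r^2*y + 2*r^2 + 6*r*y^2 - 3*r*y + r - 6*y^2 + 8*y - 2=-r^3 - 7*r^2 + 40*r + y^2*(6*r - 12) + y*(-5*r^2 - 58*r + 136) - 44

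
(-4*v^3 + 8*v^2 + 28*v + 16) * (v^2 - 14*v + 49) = -4*v^5 + 64*v^4 - 280*v^3 + 16*v^2 + 1148*v + 784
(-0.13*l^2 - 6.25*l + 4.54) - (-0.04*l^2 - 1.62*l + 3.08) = -0.09*l^2 - 4.63*l + 1.46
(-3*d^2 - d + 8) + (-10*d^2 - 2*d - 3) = -13*d^2 - 3*d + 5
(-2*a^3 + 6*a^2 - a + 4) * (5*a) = -10*a^4 + 30*a^3 - 5*a^2 + 20*a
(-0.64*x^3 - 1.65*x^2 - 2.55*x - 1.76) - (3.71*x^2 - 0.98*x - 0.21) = -0.64*x^3 - 5.36*x^2 - 1.57*x - 1.55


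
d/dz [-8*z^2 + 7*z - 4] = 7 - 16*z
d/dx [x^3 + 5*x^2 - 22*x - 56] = 3*x^2 + 10*x - 22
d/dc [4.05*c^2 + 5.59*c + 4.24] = 8.1*c + 5.59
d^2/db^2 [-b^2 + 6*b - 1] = -2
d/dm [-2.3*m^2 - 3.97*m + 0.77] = -4.6*m - 3.97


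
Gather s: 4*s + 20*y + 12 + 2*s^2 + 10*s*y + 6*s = 2*s^2 + s*(10*y + 10) + 20*y + 12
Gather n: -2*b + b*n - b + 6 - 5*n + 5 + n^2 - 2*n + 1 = -3*b + n^2 + n*(b - 7) + 12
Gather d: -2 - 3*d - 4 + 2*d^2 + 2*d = 2*d^2 - d - 6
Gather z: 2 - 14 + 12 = 0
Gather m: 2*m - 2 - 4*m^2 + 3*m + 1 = -4*m^2 + 5*m - 1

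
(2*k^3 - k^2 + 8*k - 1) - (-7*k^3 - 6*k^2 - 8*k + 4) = 9*k^3 + 5*k^2 + 16*k - 5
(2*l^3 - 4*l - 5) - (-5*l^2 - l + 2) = 2*l^3 + 5*l^2 - 3*l - 7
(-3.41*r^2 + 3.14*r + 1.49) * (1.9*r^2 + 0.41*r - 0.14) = -6.479*r^4 + 4.5679*r^3 + 4.5958*r^2 + 0.1713*r - 0.2086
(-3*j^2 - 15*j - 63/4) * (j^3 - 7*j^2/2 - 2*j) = -3*j^5 - 9*j^4/2 + 171*j^3/4 + 681*j^2/8 + 63*j/2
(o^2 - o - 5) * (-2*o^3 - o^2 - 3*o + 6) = -2*o^5 + o^4 + 8*o^3 + 14*o^2 + 9*o - 30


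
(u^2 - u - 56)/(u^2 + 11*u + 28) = (u - 8)/(u + 4)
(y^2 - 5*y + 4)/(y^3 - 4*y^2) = (y - 1)/y^2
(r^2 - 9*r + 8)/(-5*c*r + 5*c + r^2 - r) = (r - 8)/(-5*c + r)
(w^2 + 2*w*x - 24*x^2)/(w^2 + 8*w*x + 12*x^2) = (w - 4*x)/(w + 2*x)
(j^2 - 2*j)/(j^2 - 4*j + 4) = j/(j - 2)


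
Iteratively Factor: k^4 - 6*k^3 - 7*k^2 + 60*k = (k - 5)*(k^3 - k^2 - 12*k) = (k - 5)*(k - 4)*(k^2 + 3*k) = (k - 5)*(k - 4)*(k + 3)*(k)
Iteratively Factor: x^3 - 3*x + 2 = (x - 1)*(x^2 + x - 2) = (x - 1)^2*(x + 2)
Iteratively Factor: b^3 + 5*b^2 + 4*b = (b + 4)*(b^2 + b) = b*(b + 4)*(b + 1)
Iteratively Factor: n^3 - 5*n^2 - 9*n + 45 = (n + 3)*(n^2 - 8*n + 15) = (n - 3)*(n + 3)*(n - 5)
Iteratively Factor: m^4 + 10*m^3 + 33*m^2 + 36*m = (m)*(m^3 + 10*m^2 + 33*m + 36) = m*(m + 3)*(m^2 + 7*m + 12) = m*(m + 3)*(m + 4)*(m + 3)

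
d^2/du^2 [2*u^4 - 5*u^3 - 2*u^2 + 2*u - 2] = 24*u^2 - 30*u - 4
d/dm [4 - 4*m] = -4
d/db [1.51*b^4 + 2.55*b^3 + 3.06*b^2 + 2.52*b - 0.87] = 6.04*b^3 + 7.65*b^2 + 6.12*b + 2.52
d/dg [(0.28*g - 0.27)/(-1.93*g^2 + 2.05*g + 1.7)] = (0.5404*g^2 - 1.0422*g + 1.0295)/(3.7249*g^4 - 7.913*g^3 - 2.3595*g^2 + 6.97*g + 2.89)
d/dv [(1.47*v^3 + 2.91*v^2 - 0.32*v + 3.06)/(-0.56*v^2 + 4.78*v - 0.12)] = (-0.8232*v^4 + 14.0532*v^3 + 13.2014*v^2 + 2.7288*v - 14.5884)/(0.3136*v^4 - 5.3536*v^3 + 22.9828*v^2 - 1.1472*v + 0.0144)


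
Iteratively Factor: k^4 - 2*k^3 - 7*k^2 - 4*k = (k + 1)*(k^3 - 3*k^2 - 4*k) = k*(k + 1)*(k^2 - 3*k - 4) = k*(k - 4)*(k + 1)*(k + 1)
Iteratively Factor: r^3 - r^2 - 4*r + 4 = (r + 2)*(r^2 - 3*r + 2) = (r - 2)*(r + 2)*(r - 1)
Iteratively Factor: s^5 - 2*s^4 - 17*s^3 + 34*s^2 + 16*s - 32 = (s - 1)*(s^4 - s^3 - 18*s^2 + 16*s + 32) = (s - 1)*(s + 4)*(s^3 - 5*s^2 + 2*s + 8) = (s - 2)*(s - 1)*(s + 4)*(s^2 - 3*s - 4) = (s - 4)*(s - 2)*(s - 1)*(s + 4)*(s + 1)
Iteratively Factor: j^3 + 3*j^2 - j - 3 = (j + 3)*(j^2 - 1) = (j + 1)*(j + 3)*(j - 1)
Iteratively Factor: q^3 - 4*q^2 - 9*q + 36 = (q - 3)*(q^2 - q - 12) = (q - 4)*(q - 3)*(q + 3)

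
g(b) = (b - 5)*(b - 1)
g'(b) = 2*b - 6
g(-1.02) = 12.16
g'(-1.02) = -8.04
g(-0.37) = 7.36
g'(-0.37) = -6.74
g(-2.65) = 27.92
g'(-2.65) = -11.30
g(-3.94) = 44.16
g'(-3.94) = -13.88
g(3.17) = -3.97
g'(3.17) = 0.34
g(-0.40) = 7.56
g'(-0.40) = -6.80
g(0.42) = 2.66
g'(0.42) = -5.16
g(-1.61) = 17.25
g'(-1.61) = -9.22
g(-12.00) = 221.00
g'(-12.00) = -30.00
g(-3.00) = 32.00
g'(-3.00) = -12.00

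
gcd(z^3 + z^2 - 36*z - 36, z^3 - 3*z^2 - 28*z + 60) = z - 6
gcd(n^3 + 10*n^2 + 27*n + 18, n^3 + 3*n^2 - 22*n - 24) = n^2 + 7*n + 6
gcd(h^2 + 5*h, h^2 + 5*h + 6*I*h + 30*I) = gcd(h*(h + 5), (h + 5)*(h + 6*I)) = h + 5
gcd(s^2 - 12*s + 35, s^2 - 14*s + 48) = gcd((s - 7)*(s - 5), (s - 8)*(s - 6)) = 1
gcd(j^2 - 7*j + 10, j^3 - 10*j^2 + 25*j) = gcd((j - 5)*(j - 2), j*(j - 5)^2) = j - 5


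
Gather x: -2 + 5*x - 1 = 5*x - 3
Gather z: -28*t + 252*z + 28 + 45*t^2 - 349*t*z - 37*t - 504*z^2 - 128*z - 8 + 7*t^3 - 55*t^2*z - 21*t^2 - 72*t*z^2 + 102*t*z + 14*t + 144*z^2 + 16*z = 7*t^3 + 24*t^2 - 51*t + z^2*(-72*t - 360) + z*(-55*t^2 - 247*t + 140) + 20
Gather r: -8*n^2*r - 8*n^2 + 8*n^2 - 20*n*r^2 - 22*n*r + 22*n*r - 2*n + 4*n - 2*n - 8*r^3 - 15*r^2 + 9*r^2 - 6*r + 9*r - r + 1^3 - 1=-8*r^3 + r^2*(-20*n - 6) + r*(2 - 8*n^2)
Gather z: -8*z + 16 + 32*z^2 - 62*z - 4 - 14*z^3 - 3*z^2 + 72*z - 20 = -14*z^3 + 29*z^2 + 2*z - 8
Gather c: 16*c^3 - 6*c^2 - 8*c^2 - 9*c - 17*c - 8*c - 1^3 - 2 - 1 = 16*c^3 - 14*c^2 - 34*c - 4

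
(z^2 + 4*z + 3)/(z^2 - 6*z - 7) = (z + 3)/(z - 7)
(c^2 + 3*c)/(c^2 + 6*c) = (c + 3)/(c + 6)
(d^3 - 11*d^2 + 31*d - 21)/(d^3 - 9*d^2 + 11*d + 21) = (d - 1)/(d + 1)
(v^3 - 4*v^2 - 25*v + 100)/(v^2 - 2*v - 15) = (v^2 + v - 20)/(v + 3)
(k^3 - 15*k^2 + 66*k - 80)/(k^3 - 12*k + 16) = (k^2 - 13*k + 40)/(k^2 + 2*k - 8)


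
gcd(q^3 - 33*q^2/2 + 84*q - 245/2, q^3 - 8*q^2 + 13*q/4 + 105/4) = q^2 - 19*q/2 + 35/2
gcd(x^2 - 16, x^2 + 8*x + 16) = x + 4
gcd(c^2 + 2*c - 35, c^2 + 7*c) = c + 7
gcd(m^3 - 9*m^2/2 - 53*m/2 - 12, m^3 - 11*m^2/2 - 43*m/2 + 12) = m^2 - 5*m - 24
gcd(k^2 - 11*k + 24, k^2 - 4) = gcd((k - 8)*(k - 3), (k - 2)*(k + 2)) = 1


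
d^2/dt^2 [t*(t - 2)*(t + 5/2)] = 6*t + 1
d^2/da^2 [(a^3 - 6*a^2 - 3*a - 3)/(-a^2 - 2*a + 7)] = 2*(-20*a^3 + 177*a^2 - 66*a + 369)/(a^6 + 6*a^5 - 9*a^4 - 76*a^3 + 63*a^2 + 294*a - 343)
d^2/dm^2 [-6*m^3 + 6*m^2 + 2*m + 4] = 12 - 36*m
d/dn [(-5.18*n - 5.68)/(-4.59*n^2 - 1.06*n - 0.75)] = (23.7762*n^2 + 5.4908*n - (5.18*n + 5.68)*(9.18*n + 1.06) + 3.885)/(4.59*n^2 + 1.06*n + 0.75)^2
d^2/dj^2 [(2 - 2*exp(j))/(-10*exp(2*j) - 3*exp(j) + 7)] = (200*exp(4*j) - 860*exp(3*j) + 660*exp(2*j) - 536*exp(j) + 56)*exp(j)/(1000*exp(6*j) + 900*exp(5*j) - 1830*exp(4*j) - 1233*exp(3*j) + 1281*exp(2*j) + 441*exp(j) - 343)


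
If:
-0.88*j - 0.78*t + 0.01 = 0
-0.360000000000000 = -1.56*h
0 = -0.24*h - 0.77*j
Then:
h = 0.23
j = -0.07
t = 0.09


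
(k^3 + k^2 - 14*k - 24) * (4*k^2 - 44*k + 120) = 4*k^5 - 40*k^4 + 20*k^3 + 640*k^2 - 624*k - 2880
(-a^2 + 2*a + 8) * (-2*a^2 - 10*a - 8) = 2*a^4 + 6*a^3 - 28*a^2 - 96*a - 64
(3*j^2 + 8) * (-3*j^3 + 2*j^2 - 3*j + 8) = -9*j^5 + 6*j^4 - 33*j^3 + 40*j^2 - 24*j + 64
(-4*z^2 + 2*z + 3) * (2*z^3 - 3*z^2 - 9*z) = -8*z^5 + 16*z^4 + 36*z^3 - 27*z^2 - 27*z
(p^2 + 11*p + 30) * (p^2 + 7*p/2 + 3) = p^4 + 29*p^3/2 + 143*p^2/2 + 138*p + 90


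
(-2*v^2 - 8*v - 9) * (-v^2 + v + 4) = 2*v^4 + 6*v^3 - 7*v^2 - 41*v - 36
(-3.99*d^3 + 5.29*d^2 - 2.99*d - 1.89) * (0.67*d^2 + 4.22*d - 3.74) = -2.6733*d^5 - 13.2935*d^4 + 35.2431*d^3 - 33.6687*d^2 + 3.2068*d + 7.0686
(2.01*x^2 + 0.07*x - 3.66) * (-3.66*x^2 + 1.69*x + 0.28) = -7.3566*x^4 + 3.1407*x^3 + 14.0767*x^2 - 6.1658*x - 1.0248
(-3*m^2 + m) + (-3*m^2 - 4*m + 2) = -6*m^2 - 3*m + 2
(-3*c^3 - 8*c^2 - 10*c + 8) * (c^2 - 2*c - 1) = -3*c^5 - 2*c^4 + 9*c^3 + 36*c^2 - 6*c - 8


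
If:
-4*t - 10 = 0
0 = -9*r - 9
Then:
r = -1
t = -5/2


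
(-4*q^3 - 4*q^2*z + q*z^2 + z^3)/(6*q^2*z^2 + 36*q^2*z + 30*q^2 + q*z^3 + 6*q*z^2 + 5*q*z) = (-4*q^3 - 4*q^2*z + q*z^2 + z^3)/(q*(6*q*z^2 + 36*q*z + 30*q + z^3 + 6*z^2 + 5*z))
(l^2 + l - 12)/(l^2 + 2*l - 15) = (l + 4)/(l + 5)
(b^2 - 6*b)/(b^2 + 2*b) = (b - 6)/(b + 2)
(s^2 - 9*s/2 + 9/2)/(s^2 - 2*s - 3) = (s - 3/2)/(s + 1)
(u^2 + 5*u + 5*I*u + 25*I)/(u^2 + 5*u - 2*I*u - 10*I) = (u + 5*I)/(u - 2*I)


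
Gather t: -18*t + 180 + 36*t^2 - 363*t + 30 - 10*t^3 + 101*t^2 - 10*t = -10*t^3 + 137*t^2 - 391*t + 210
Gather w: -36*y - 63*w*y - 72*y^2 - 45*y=-63*w*y - 72*y^2 - 81*y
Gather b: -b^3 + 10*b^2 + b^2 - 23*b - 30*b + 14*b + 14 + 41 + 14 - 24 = -b^3 + 11*b^2 - 39*b + 45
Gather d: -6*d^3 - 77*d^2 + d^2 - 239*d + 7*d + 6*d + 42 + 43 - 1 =-6*d^3 - 76*d^2 - 226*d + 84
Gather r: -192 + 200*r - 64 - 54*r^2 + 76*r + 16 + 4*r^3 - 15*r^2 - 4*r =4*r^3 - 69*r^2 + 272*r - 240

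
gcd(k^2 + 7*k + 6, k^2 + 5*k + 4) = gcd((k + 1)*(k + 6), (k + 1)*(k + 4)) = k + 1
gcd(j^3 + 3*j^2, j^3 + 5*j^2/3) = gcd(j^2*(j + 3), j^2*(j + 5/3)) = j^2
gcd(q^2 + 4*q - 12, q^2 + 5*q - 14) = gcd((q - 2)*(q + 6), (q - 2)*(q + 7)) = q - 2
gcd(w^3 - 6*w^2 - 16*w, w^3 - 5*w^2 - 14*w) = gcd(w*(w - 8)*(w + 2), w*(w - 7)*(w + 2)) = w^2 + 2*w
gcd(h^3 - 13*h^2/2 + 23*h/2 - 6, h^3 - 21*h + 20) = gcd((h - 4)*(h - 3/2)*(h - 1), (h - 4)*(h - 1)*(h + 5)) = h^2 - 5*h + 4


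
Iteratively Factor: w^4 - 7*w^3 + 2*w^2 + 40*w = (w - 5)*(w^3 - 2*w^2 - 8*w) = (w - 5)*(w + 2)*(w^2 - 4*w) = (w - 5)*(w - 4)*(w + 2)*(w)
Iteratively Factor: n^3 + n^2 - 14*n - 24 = (n + 3)*(n^2 - 2*n - 8) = (n - 4)*(n + 3)*(n + 2)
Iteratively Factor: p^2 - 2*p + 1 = (p - 1)*(p - 1)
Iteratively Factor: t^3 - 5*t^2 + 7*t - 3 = (t - 1)*(t^2 - 4*t + 3) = (t - 1)^2*(t - 3)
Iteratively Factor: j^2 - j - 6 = (j - 3)*(j + 2)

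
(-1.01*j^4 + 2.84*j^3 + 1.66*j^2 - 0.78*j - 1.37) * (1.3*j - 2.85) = -1.313*j^5 + 6.5705*j^4 - 5.936*j^3 - 5.745*j^2 + 0.442*j + 3.9045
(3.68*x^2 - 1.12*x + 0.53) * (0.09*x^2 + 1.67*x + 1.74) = 0.3312*x^4 + 6.0448*x^3 + 4.5805*x^2 - 1.0637*x + 0.9222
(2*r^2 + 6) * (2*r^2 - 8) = 4*r^4 - 4*r^2 - 48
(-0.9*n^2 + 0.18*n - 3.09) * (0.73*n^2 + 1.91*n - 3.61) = -0.657*n^4 - 1.5876*n^3 + 1.3371*n^2 - 6.5517*n + 11.1549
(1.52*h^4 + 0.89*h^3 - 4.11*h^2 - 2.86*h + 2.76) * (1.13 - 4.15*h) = -6.308*h^5 - 1.9759*h^4 + 18.0622*h^3 + 7.2247*h^2 - 14.6858*h + 3.1188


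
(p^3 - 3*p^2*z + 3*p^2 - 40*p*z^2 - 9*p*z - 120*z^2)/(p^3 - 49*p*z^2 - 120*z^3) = (p + 3)/(p + 3*z)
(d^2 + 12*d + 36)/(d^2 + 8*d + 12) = (d + 6)/(d + 2)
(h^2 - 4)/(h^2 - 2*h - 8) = (h - 2)/(h - 4)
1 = 1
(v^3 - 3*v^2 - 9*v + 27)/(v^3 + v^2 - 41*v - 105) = (v^2 - 6*v + 9)/(v^2 - 2*v - 35)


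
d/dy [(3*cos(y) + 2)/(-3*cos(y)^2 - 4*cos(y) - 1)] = (9*sin(y)^2 - 12*cos(y) - 14)*sin(y)/(3*cos(y)^2 + 4*cos(y) + 1)^2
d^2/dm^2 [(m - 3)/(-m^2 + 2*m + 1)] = 2*(4*(m - 3)*(m - 1)^2 + (3*m - 5)*(-m^2 + 2*m + 1))/(-m^2 + 2*m + 1)^3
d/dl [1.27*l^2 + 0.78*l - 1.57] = 2.54*l + 0.78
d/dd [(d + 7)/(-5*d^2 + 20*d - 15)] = (-d^2 + 4*d + 2*(d - 2)*(d + 7) - 3)/(5*(d^2 - 4*d + 3)^2)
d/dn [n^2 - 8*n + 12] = 2*n - 8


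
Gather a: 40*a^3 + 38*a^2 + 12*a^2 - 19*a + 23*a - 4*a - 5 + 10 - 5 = 40*a^3 + 50*a^2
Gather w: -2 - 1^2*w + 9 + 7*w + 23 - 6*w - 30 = 0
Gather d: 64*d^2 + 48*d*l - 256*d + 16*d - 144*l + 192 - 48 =64*d^2 + d*(48*l - 240) - 144*l + 144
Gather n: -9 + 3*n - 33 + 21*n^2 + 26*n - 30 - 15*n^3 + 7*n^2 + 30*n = -15*n^3 + 28*n^2 + 59*n - 72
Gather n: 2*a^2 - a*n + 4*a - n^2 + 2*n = 2*a^2 + 4*a - n^2 + n*(2 - a)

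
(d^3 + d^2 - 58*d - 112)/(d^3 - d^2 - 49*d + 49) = (d^2 - 6*d - 16)/(d^2 - 8*d + 7)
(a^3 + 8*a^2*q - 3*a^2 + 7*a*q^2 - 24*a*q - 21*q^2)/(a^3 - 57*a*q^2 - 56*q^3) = (3 - a)/(-a + 8*q)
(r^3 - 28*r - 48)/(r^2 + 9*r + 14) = (r^2 - 2*r - 24)/(r + 7)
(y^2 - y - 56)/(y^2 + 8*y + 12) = (y^2 - y - 56)/(y^2 + 8*y + 12)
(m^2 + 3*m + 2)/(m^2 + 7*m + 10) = (m + 1)/(m + 5)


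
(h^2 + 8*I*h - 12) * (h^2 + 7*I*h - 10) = h^4 + 15*I*h^3 - 78*h^2 - 164*I*h + 120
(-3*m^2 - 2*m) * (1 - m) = 3*m^3 - m^2 - 2*m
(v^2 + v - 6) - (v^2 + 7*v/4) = -3*v/4 - 6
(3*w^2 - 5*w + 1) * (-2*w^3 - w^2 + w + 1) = -6*w^5 + 7*w^4 + 6*w^3 - 3*w^2 - 4*w + 1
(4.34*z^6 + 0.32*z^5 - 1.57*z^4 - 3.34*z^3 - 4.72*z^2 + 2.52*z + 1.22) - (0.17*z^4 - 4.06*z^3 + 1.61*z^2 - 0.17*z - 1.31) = 4.34*z^6 + 0.32*z^5 - 1.74*z^4 + 0.72*z^3 - 6.33*z^2 + 2.69*z + 2.53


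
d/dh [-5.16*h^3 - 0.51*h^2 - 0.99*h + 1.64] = -15.48*h^2 - 1.02*h - 0.99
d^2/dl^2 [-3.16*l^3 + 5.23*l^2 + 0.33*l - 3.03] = 10.46 - 18.96*l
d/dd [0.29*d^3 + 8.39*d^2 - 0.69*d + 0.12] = 0.87*d^2 + 16.78*d - 0.69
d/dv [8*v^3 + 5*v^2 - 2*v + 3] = 24*v^2 + 10*v - 2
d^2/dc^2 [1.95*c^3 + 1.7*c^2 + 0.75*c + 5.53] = 11.7*c + 3.4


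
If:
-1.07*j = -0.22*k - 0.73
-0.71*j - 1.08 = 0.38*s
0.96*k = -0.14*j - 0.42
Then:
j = 0.58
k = -0.52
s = -3.92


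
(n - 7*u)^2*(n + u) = n^3 - 13*n^2*u + 35*n*u^2 + 49*u^3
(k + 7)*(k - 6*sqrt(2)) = k^2 - 6*sqrt(2)*k + 7*k - 42*sqrt(2)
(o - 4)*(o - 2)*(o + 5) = o^3 - o^2 - 22*o + 40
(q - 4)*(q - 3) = q^2 - 7*q + 12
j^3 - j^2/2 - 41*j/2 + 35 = (j - 7/2)*(j - 2)*(j + 5)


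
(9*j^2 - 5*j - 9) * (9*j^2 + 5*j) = 81*j^4 - 106*j^2 - 45*j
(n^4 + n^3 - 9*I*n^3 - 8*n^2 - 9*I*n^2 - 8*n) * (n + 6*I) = n^5 + n^4 - 3*I*n^4 + 46*n^3 - 3*I*n^3 + 46*n^2 - 48*I*n^2 - 48*I*n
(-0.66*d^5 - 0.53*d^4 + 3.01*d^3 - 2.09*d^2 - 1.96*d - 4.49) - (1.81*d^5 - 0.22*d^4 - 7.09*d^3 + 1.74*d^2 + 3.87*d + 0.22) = -2.47*d^5 - 0.31*d^4 + 10.1*d^3 - 3.83*d^2 - 5.83*d - 4.71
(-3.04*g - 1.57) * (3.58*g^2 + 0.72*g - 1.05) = -10.8832*g^3 - 7.8094*g^2 + 2.0616*g + 1.6485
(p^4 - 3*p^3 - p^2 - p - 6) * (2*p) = 2*p^5 - 6*p^4 - 2*p^3 - 2*p^2 - 12*p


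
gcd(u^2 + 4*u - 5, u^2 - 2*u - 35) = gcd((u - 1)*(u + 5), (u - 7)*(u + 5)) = u + 5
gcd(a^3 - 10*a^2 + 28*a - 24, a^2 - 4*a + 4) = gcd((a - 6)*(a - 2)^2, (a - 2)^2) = a^2 - 4*a + 4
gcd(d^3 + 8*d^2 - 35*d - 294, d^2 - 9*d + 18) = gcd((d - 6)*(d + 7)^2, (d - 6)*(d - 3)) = d - 6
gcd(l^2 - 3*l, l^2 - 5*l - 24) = 1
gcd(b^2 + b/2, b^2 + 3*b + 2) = 1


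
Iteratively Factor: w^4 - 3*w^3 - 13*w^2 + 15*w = (w)*(w^3 - 3*w^2 - 13*w + 15) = w*(w - 1)*(w^2 - 2*w - 15) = w*(w - 5)*(w - 1)*(w + 3)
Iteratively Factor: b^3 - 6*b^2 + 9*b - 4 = (b - 1)*(b^2 - 5*b + 4) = (b - 4)*(b - 1)*(b - 1)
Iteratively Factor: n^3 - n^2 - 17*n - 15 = (n + 3)*(n^2 - 4*n - 5) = (n - 5)*(n + 3)*(n + 1)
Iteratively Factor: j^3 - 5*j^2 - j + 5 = (j - 1)*(j^2 - 4*j - 5) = (j - 1)*(j + 1)*(j - 5)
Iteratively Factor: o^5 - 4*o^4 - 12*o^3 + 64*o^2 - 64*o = (o - 2)*(o^4 - 2*o^3 - 16*o^2 + 32*o) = (o - 2)*(o + 4)*(o^3 - 6*o^2 + 8*o) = (o - 2)^2*(o + 4)*(o^2 - 4*o) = (o - 4)*(o - 2)^2*(o + 4)*(o)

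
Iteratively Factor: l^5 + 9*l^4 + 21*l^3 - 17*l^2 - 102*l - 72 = (l + 3)*(l^4 + 6*l^3 + 3*l^2 - 26*l - 24) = (l + 3)^2*(l^3 + 3*l^2 - 6*l - 8) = (l - 2)*(l + 3)^2*(l^2 + 5*l + 4) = (l - 2)*(l + 3)^2*(l + 4)*(l + 1)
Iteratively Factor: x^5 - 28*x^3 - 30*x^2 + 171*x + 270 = (x - 5)*(x^4 + 5*x^3 - 3*x^2 - 45*x - 54) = (x - 5)*(x - 3)*(x^3 + 8*x^2 + 21*x + 18) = (x - 5)*(x - 3)*(x + 2)*(x^2 + 6*x + 9) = (x - 5)*(x - 3)*(x + 2)*(x + 3)*(x + 3)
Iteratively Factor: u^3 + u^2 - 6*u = (u)*(u^2 + u - 6) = u*(u + 3)*(u - 2)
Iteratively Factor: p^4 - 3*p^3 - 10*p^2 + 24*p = (p - 4)*(p^3 + p^2 - 6*p) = (p - 4)*(p + 3)*(p^2 - 2*p) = p*(p - 4)*(p + 3)*(p - 2)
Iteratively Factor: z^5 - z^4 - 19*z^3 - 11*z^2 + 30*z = (z + 3)*(z^4 - 4*z^3 - 7*z^2 + 10*z) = (z - 5)*(z + 3)*(z^3 + z^2 - 2*z) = (z - 5)*(z - 1)*(z + 3)*(z^2 + 2*z) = z*(z - 5)*(z - 1)*(z + 3)*(z + 2)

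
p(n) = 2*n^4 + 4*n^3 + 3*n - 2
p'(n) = 8*n^3 + 12*n^2 + 3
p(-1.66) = -10.09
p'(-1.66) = -0.53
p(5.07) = 1855.99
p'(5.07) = 1354.05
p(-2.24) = -3.33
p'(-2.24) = -26.70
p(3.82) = 658.31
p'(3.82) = 624.05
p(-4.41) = 398.16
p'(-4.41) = -449.75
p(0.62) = 1.11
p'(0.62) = 9.52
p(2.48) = 142.11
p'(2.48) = 198.83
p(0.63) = 1.21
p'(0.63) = 9.76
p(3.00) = 277.00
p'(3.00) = 327.00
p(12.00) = 48418.00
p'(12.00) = 15555.00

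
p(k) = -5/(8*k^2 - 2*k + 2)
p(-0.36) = -1.33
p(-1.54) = -0.21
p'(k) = -5*(2 - 16*k)/(8*k^2 - 2*k + 2)^2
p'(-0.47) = -2.15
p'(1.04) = 1.00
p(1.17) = -0.47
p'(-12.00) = 0.00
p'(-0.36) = -2.75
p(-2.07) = -0.12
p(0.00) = -2.50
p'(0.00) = -2.50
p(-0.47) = -1.06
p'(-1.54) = -0.23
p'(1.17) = 0.74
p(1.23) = -0.43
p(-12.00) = 0.00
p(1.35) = -0.36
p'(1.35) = 0.51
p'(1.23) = 0.65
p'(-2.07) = -0.11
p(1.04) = -0.58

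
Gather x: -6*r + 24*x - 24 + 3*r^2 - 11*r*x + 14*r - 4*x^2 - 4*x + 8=3*r^2 + 8*r - 4*x^2 + x*(20 - 11*r) - 16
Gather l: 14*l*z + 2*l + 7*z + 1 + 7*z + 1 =l*(14*z + 2) + 14*z + 2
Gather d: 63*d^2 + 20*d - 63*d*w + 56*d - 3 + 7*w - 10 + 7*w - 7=63*d^2 + d*(76 - 63*w) + 14*w - 20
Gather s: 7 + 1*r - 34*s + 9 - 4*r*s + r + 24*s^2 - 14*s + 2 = 2*r + 24*s^2 + s*(-4*r - 48) + 18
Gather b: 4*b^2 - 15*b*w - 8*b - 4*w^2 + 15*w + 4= 4*b^2 + b*(-15*w - 8) - 4*w^2 + 15*w + 4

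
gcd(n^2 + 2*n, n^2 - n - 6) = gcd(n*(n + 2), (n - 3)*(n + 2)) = n + 2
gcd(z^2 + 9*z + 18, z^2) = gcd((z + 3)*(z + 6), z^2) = 1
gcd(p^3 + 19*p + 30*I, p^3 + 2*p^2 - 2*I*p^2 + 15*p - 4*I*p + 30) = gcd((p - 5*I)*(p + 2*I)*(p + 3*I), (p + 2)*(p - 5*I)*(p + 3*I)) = p^2 - 2*I*p + 15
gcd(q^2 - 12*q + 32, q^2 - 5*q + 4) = q - 4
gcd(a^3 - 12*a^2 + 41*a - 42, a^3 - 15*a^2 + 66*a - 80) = a - 2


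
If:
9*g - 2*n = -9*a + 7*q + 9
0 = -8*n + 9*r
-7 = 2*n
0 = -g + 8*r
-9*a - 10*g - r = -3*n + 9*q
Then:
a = 2483/96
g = -224/9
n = -7/2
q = 31/32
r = -28/9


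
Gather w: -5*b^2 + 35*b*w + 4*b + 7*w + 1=-5*b^2 + 4*b + w*(35*b + 7) + 1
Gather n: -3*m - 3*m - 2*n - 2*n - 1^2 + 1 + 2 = -6*m - 4*n + 2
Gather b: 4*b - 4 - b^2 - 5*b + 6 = -b^2 - b + 2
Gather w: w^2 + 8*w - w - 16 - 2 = w^2 + 7*w - 18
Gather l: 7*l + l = 8*l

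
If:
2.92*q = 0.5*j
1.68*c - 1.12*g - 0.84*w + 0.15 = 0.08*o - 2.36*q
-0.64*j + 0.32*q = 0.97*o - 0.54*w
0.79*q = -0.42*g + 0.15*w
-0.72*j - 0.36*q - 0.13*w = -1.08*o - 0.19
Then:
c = 0.605469736214875*w - 0.15344802949522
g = 0.251243394689325*w - 0.042698033100385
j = 0.328797723425346*w + 0.132569285555221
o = 0.35833584600013*w - 0.0799796621793394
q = 0.0563009800385867*w + 0.0227002201293186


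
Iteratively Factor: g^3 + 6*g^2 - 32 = (g - 2)*(g^2 + 8*g + 16) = (g - 2)*(g + 4)*(g + 4)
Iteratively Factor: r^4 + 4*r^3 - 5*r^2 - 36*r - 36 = (r + 3)*(r^3 + r^2 - 8*r - 12) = (r + 2)*(r + 3)*(r^2 - r - 6) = (r + 2)^2*(r + 3)*(r - 3)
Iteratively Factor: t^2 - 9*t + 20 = (t - 4)*(t - 5)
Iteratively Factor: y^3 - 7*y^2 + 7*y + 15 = (y + 1)*(y^2 - 8*y + 15) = (y - 5)*(y + 1)*(y - 3)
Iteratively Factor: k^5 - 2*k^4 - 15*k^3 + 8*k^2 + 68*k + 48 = (k + 1)*(k^4 - 3*k^3 - 12*k^2 + 20*k + 48) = (k + 1)*(k + 2)*(k^3 - 5*k^2 - 2*k + 24) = (k - 3)*(k + 1)*(k + 2)*(k^2 - 2*k - 8) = (k - 3)*(k + 1)*(k + 2)^2*(k - 4)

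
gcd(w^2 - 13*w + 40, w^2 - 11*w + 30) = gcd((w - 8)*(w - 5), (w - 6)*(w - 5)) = w - 5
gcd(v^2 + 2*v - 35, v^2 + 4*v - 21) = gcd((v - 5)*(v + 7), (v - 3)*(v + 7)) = v + 7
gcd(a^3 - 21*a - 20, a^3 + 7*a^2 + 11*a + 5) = a + 1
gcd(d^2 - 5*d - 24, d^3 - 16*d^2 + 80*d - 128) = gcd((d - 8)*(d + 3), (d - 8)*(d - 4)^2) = d - 8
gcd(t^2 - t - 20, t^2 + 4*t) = t + 4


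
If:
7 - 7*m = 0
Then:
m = 1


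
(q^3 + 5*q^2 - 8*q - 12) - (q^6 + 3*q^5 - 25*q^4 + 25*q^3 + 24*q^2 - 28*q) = -q^6 - 3*q^5 + 25*q^4 - 24*q^3 - 19*q^2 + 20*q - 12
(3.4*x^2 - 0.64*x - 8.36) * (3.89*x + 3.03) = 13.226*x^3 + 7.8124*x^2 - 34.4596*x - 25.3308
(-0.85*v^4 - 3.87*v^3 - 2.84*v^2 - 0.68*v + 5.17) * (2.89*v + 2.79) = -2.4565*v^5 - 13.5558*v^4 - 19.0049*v^3 - 9.8888*v^2 + 13.0441*v + 14.4243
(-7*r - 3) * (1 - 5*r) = 35*r^2 + 8*r - 3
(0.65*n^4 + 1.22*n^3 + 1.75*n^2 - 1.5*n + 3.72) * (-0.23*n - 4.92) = -0.1495*n^5 - 3.4786*n^4 - 6.4049*n^3 - 8.265*n^2 + 6.5244*n - 18.3024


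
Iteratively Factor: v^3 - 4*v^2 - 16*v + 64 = (v + 4)*(v^2 - 8*v + 16) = (v - 4)*(v + 4)*(v - 4)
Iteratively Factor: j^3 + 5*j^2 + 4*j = (j + 1)*(j^2 + 4*j) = j*(j + 1)*(j + 4)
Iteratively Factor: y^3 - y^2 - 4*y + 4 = (y - 2)*(y^2 + y - 2) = (y - 2)*(y - 1)*(y + 2)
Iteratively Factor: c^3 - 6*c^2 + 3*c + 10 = (c + 1)*(c^2 - 7*c + 10) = (c - 5)*(c + 1)*(c - 2)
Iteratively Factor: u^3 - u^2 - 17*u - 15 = (u + 3)*(u^2 - 4*u - 5) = (u + 1)*(u + 3)*(u - 5)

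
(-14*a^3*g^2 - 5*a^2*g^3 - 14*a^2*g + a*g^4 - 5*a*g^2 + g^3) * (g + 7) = -14*a^3*g^3 - 98*a^3*g^2 - 5*a^2*g^4 - 35*a^2*g^3 - 14*a^2*g^2 - 98*a^2*g + a*g^5 + 7*a*g^4 - 5*a*g^3 - 35*a*g^2 + g^4 + 7*g^3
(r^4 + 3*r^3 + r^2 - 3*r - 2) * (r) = r^5 + 3*r^4 + r^3 - 3*r^2 - 2*r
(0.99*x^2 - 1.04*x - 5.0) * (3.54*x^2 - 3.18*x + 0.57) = 3.5046*x^4 - 6.8298*x^3 - 13.8285*x^2 + 15.3072*x - 2.85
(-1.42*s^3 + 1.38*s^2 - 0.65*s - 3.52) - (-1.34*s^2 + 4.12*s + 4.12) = -1.42*s^3 + 2.72*s^2 - 4.77*s - 7.64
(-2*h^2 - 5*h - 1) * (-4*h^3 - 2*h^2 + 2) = 8*h^5 + 24*h^4 + 14*h^3 - 2*h^2 - 10*h - 2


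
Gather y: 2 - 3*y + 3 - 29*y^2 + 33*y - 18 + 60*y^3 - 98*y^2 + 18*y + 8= 60*y^3 - 127*y^2 + 48*y - 5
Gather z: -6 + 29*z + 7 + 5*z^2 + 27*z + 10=5*z^2 + 56*z + 11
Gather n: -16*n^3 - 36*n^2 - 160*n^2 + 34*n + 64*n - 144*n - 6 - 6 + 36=-16*n^3 - 196*n^2 - 46*n + 24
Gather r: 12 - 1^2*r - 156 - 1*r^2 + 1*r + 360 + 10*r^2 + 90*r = 9*r^2 + 90*r + 216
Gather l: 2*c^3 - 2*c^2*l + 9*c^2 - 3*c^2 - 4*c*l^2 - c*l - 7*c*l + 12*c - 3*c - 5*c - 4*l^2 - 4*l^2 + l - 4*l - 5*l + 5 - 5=2*c^3 + 6*c^2 + 4*c + l^2*(-4*c - 8) + l*(-2*c^2 - 8*c - 8)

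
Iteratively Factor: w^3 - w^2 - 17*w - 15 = (w - 5)*(w^2 + 4*w + 3) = (w - 5)*(w + 3)*(w + 1)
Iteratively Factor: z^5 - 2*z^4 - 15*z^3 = (z)*(z^4 - 2*z^3 - 15*z^2) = z*(z - 5)*(z^3 + 3*z^2) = z^2*(z - 5)*(z^2 + 3*z) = z^2*(z - 5)*(z + 3)*(z)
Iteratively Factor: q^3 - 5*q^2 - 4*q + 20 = (q + 2)*(q^2 - 7*q + 10) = (q - 5)*(q + 2)*(q - 2)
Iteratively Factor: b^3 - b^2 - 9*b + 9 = (b - 3)*(b^2 + 2*b - 3) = (b - 3)*(b + 3)*(b - 1)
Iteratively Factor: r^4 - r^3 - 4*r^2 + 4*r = (r - 2)*(r^3 + r^2 - 2*r) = (r - 2)*(r - 1)*(r^2 + 2*r) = (r - 2)*(r - 1)*(r + 2)*(r)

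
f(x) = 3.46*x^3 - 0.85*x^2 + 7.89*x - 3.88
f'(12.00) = 1482.21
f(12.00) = 5947.28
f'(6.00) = 371.37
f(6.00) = 760.22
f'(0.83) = 13.63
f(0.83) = 4.06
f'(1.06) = 17.75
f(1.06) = 7.65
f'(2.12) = 50.94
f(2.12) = 41.99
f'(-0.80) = 15.89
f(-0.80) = -12.51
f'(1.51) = 28.99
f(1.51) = 18.01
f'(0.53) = 9.90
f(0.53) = 0.58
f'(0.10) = 7.82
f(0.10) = -3.10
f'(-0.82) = 16.26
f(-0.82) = -12.83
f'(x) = 10.38*x^2 - 1.7*x + 7.89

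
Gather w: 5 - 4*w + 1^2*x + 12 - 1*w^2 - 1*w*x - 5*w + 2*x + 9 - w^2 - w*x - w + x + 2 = -2*w^2 + w*(-2*x - 10) + 4*x + 28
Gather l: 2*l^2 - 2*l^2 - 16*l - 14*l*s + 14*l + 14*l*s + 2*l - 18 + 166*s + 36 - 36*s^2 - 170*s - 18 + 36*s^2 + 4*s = 0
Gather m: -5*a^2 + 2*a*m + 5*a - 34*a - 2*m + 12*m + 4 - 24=-5*a^2 - 29*a + m*(2*a + 10) - 20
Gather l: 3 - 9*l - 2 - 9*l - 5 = -18*l - 4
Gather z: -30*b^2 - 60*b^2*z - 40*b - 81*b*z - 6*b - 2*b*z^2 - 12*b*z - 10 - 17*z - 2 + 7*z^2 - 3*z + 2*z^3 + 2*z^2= -30*b^2 - 46*b + 2*z^3 + z^2*(9 - 2*b) + z*(-60*b^2 - 93*b - 20) - 12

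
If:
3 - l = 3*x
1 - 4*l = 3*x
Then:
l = -2/3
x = 11/9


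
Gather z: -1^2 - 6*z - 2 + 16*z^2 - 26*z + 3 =16*z^2 - 32*z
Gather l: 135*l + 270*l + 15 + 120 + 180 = 405*l + 315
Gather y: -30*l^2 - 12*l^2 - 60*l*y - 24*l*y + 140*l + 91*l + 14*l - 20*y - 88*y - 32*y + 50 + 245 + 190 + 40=-42*l^2 + 245*l + y*(-84*l - 140) + 525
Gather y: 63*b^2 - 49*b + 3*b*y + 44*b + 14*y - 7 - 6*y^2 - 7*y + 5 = 63*b^2 - 5*b - 6*y^2 + y*(3*b + 7) - 2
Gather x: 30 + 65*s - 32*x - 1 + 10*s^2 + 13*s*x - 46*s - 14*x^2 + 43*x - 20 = 10*s^2 + 19*s - 14*x^2 + x*(13*s + 11) + 9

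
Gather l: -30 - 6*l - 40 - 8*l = -14*l - 70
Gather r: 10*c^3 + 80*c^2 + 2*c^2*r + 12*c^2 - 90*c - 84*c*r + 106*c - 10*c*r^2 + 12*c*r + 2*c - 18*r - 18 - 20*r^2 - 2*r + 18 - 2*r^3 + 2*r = 10*c^3 + 92*c^2 + 18*c - 2*r^3 + r^2*(-10*c - 20) + r*(2*c^2 - 72*c - 18)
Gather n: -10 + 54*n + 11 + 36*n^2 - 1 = 36*n^2 + 54*n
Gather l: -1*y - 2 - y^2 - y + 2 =-y^2 - 2*y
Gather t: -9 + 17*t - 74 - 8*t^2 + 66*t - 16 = -8*t^2 + 83*t - 99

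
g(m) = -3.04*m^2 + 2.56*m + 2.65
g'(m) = 2.56 - 6.08*m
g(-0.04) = 2.54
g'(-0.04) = 2.80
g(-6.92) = -160.64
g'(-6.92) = 44.63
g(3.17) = -19.78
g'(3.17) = -16.71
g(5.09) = -63.08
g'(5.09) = -28.39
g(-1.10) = -3.84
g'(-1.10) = 9.25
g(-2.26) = -18.66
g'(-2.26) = 16.30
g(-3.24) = -37.56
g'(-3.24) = 22.26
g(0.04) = 2.75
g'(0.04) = 2.32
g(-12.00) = -465.83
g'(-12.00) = 75.52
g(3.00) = -17.03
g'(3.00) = -15.68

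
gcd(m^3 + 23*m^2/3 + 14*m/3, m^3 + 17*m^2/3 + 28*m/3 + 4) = m + 2/3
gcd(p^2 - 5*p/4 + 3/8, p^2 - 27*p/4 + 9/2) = p - 3/4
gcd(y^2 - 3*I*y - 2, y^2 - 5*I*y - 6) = y - 2*I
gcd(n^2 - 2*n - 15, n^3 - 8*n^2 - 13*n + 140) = n - 5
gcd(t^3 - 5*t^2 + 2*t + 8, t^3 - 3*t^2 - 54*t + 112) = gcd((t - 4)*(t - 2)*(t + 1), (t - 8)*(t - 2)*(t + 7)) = t - 2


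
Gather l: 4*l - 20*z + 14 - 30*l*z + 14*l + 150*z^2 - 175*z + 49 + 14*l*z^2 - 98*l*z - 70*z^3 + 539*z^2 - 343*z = l*(14*z^2 - 128*z + 18) - 70*z^3 + 689*z^2 - 538*z + 63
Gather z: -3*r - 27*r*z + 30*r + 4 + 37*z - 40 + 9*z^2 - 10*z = 27*r + 9*z^2 + z*(27 - 27*r) - 36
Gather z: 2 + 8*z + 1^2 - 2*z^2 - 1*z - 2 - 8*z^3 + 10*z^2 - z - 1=-8*z^3 + 8*z^2 + 6*z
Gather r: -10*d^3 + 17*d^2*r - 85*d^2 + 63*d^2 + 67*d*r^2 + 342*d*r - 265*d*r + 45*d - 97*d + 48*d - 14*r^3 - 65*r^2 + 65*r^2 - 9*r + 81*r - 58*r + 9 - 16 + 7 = -10*d^3 - 22*d^2 + 67*d*r^2 - 4*d - 14*r^3 + r*(17*d^2 + 77*d + 14)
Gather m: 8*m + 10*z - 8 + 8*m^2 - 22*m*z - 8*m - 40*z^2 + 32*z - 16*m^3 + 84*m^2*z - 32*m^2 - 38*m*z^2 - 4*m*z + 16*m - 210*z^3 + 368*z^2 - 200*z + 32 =-16*m^3 + m^2*(84*z - 24) + m*(-38*z^2 - 26*z + 16) - 210*z^3 + 328*z^2 - 158*z + 24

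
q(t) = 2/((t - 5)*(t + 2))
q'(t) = -2/((t - 5)*(t + 2)^2) - 2/((t - 5)^2*(t + 2)) = 2*(3 - 2*t)/(t^4 - 6*t^3 - 11*t^2 + 60*t + 100)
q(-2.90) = 0.28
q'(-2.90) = 0.35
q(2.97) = -0.20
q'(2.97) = -0.06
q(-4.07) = 0.11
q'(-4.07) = 0.06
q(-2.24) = 1.15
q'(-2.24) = 4.95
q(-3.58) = 0.15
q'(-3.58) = 0.11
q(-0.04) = -0.20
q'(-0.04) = 0.06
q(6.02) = 0.24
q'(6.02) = -0.27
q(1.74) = -0.16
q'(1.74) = -0.01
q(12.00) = 0.02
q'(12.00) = 0.00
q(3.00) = -0.20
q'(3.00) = -0.06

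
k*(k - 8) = k^2 - 8*k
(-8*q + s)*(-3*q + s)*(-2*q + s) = -48*q^3 + 46*q^2*s - 13*q*s^2 + s^3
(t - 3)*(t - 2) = t^2 - 5*t + 6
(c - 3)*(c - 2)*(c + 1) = c^3 - 4*c^2 + c + 6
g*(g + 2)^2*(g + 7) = g^4 + 11*g^3 + 32*g^2 + 28*g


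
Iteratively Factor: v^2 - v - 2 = (v - 2)*(v + 1)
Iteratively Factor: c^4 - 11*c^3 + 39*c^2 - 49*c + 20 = (c - 1)*(c^3 - 10*c^2 + 29*c - 20) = (c - 5)*(c - 1)*(c^2 - 5*c + 4) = (c - 5)*(c - 1)^2*(c - 4)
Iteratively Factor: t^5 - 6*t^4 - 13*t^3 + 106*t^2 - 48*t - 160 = (t - 4)*(t^4 - 2*t^3 - 21*t^2 + 22*t + 40) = (t - 4)*(t + 4)*(t^3 - 6*t^2 + 3*t + 10) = (t - 4)*(t + 1)*(t + 4)*(t^2 - 7*t + 10) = (t - 5)*(t - 4)*(t + 1)*(t + 4)*(t - 2)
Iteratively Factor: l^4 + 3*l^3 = (l)*(l^3 + 3*l^2) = l^2*(l^2 + 3*l) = l^3*(l + 3)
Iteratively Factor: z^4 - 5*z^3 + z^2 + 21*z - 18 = (z + 2)*(z^3 - 7*z^2 + 15*z - 9) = (z - 3)*(z + 2)*(z^2 - 4*z + 3) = (z - 3)^2*(z + 2)*(z - 1)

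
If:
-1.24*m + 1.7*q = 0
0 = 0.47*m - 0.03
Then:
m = 0.06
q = 0.05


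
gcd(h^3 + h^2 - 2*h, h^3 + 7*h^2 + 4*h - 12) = h^2 + h - 2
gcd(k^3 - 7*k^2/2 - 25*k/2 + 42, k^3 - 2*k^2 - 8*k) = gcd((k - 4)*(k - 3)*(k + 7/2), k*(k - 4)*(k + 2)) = k - 4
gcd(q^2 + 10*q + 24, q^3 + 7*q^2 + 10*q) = 1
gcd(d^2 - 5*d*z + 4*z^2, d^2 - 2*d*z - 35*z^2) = 1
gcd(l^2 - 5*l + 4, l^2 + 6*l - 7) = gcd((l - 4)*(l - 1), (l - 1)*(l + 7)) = l - 1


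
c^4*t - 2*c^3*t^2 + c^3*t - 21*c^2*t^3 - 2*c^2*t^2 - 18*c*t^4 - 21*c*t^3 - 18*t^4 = (c - 6*t)*(c + t)*(c + 3*t)*(c*t + t)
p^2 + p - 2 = (p - 1)*(p + 2)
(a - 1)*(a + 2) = a^2 + a - 2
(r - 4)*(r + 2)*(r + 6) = r^3 + 4*r^2 - 20*r - 48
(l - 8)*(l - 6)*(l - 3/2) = l^3 - 31*l^2/2 + 69*l - 72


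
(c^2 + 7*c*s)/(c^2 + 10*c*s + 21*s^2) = c/(c + 3*s)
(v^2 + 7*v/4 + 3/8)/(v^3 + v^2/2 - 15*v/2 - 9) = (v + 1/4)/(v^2 - v - 6)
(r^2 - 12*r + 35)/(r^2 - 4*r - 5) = (r - 7)/(r + 1)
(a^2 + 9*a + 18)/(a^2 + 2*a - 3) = (a + 6)/(a - 1)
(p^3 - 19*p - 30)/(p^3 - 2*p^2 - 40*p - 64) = (p^2 - 2*p - 15)/(p^2 - 4*p - 32)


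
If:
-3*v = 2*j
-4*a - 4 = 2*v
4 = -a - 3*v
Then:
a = -2/5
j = 9/5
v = -6/5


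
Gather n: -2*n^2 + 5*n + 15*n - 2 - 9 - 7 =-2*n^2 + 20*n - 18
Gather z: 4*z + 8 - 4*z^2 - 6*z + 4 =-4*z^2 - 2*z + 12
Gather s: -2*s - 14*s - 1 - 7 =-16*s - 8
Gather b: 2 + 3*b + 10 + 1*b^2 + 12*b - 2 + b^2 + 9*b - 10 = 2*b^2 + 24*b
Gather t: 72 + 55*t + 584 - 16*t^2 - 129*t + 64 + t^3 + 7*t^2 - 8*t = t^3 - 9*t^2 - 82*t + 720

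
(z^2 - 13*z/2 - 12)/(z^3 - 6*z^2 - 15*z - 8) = (z + 3/2)/(z^2 + 2*z + 1)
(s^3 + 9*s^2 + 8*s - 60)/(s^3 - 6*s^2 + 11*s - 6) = (s^2 + 11*s + 30)/(s^2 - 4*s + 3)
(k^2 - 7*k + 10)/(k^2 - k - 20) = (k - 2)/(k + 4)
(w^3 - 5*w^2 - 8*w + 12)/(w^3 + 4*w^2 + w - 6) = (w - 6)/(w + 3)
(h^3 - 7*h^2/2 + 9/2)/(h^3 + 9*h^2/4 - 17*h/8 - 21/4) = 4*(h^2 - 2*h - 3)/(4*h^2 + 15*h + 14)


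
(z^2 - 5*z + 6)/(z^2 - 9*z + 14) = (z - 3)/(z - 7)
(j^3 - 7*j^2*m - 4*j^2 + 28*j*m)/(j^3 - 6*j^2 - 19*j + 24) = j*(j^2 - 7*j*m - 4*j + 28*m)/(j^3 - 6*j^2 - 19*j + 24)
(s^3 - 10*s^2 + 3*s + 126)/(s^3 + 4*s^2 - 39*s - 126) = (s - 7)/(s + 7)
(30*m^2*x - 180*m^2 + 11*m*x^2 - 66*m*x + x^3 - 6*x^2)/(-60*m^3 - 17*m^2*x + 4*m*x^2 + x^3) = (6*m*x - 36*m + x^2 - 6*x)/(-12*m^2 - m*x + x^2)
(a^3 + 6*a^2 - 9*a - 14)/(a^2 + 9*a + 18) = (a^3 + 6*a^2 - 9*a - 14)/(a^2 + 9*a + 18)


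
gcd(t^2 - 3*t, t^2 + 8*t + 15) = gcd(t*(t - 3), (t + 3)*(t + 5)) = 1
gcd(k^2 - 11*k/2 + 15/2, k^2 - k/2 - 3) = 1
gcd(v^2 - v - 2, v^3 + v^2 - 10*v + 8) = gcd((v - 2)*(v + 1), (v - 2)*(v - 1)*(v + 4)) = v - 2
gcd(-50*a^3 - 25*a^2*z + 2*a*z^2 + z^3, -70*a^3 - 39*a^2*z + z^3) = 10*a^2 + 7*a*z + z^2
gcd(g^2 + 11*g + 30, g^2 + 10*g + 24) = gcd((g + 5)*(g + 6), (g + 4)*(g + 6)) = g + 6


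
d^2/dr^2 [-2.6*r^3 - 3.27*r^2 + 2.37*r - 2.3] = -15.6*r - 6.54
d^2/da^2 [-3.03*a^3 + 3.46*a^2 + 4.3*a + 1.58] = 6.92 - 18.18*a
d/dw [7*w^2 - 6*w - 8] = 14*w - 6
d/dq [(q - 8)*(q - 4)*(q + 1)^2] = 4*q^3 - 30*q^2 + 18*q + 52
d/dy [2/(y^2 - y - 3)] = 2*(1 - 2*y)/(-y^2 + y + 3)^2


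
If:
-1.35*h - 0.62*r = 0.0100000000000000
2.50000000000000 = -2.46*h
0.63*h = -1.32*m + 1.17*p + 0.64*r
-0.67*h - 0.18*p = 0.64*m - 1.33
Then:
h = -1.02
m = 2.76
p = 1.36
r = 2.20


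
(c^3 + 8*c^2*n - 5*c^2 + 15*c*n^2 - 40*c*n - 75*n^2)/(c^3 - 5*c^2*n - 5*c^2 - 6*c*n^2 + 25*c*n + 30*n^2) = (c^2 + 8*c*n + 15*n^2)/(c^2 - 5*c*n - 6*n^2)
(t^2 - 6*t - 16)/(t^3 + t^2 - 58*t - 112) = 1/(t + 7)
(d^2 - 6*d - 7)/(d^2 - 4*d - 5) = (d - 7)/(d - 5)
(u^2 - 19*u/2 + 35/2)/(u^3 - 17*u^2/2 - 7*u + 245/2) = (2*u - 5)/(2*u^2 - 3*u - 35)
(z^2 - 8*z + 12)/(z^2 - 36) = (z - 2)/(z + 6)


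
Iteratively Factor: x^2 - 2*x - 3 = (x - 3)*(x + 1)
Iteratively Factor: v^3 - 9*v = (v + 3)*(v^2 - 3*v) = v*(v + 3)*(v - 3)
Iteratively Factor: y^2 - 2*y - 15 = (y - 5)*(y + 3)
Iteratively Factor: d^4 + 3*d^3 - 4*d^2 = (d)*(d^3 + 3*d^2 - 4*d) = d*(d - 1)*(d^2 + 4*d) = d^2*(d - 1)*(d + 4)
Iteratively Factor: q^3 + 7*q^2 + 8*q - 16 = (q + 4)*(q^2 + 3*q - 4) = (q - 1)*(q + 4)*(q + 4)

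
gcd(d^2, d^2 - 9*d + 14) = 1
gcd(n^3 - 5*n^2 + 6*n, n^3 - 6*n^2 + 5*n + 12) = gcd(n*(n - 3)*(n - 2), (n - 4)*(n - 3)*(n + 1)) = n - 3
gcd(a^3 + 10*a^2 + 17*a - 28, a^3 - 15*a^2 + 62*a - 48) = a - 1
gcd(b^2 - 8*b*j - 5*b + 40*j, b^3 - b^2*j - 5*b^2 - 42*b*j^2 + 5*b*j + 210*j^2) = b - 5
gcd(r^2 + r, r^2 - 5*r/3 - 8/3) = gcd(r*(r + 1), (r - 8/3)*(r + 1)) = r + 1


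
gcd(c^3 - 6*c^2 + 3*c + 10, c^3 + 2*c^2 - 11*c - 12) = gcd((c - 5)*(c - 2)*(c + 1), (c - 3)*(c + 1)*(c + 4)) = c + 1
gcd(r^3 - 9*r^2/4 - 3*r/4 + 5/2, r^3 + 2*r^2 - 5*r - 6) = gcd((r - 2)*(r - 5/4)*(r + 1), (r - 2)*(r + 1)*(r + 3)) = r^2 - r - 2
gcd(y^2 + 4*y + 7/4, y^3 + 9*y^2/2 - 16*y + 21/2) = 1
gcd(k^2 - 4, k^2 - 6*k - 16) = k + 2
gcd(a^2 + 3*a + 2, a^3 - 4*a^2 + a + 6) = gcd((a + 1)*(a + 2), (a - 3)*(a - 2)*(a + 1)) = a + 1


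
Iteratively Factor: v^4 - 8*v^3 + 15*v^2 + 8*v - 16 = (v - 4)*(v^3 - 4*v^2 - v + 4) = (v - 4)^2*(v^2 - 1) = (v - 4)^2*(v - 1)*(v + 1)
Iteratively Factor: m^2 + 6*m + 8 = (m + 4)*(m + 2)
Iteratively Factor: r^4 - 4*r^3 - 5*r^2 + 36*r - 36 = (r + 3)*(r^3 - 7*r^2 + 16*r - 12) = (r - 3)*(r + 3)*(r^2 - 4*r + 4) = (r - 3)*(r - 2)*(r + 3)*(r - 2)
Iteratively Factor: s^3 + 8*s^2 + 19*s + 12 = (s + 3)*(s^2 + 5*s + 4) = (s + 3)*(s + 4)*(s + 1)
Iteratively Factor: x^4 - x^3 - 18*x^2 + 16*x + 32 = (x + 4)*(x^3 - 5*x^2 + 2*x + 8) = (x + 1)*(x + 4)*(x^2 - 6*x + 8) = (x - 4)*(x + 1)*(x + 4)*(x - 2)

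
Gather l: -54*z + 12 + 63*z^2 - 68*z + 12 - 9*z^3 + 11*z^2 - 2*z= -9*z^3 + 74*z^2 - 124*z + 24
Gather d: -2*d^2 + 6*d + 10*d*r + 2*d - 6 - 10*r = -2*d^2 + d*(10*r + 8) - 10*r - 6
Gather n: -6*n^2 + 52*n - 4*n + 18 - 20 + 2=-6*n^2 + 48*n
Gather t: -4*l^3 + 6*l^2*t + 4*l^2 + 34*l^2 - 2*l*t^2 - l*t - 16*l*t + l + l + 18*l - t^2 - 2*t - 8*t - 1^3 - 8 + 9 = -4*l^3 + 38*l^2 + 20*l + t^2*(-2*l - 1) + t*(6*l^2 - 17*l - 10)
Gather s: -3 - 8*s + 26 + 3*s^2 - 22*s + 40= 3*s^2 - 30*s + 63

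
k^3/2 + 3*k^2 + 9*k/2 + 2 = (k/2 + 1/2)*(k + 1)*(k + 4)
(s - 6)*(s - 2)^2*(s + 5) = s^4 - 5*s^3 - 22*s^2 + 116*s - 120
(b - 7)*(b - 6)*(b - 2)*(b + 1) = b^4 - 14*b^3 + 53*b^2 - 16*b - 84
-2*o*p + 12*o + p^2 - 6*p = (-2*o + p)*(p - 6)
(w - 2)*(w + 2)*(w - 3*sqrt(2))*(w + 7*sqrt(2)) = w^4 + 4*sqrt(2)*w^3 - 46*w^2 - 16*sqrt(2)*w + 168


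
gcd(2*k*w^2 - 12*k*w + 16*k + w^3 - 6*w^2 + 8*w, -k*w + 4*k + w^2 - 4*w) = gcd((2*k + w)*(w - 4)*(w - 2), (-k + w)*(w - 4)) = w - 4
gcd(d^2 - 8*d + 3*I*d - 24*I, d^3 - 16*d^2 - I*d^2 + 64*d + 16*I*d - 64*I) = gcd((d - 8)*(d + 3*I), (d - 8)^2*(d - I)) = d - 8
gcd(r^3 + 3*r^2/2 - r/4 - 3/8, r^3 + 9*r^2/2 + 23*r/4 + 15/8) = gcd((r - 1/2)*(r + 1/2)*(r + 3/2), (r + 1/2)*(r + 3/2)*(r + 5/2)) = r^2 + 2*r + 3/4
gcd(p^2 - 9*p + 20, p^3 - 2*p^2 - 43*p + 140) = p^2 - 9*p + 20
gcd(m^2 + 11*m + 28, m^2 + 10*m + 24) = m + 4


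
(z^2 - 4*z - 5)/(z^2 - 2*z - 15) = (z + 1)/(z + 3)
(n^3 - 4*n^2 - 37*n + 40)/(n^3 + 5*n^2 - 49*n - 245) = (n^2 - 9*n + 8)/(n^2 - 49)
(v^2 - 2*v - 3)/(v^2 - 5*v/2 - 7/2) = 2*(v - 3)/(2*v - 7)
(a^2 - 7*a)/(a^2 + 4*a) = (a - 7)/(a + 4)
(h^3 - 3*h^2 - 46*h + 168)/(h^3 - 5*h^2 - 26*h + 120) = (h + 7)/(h + 5)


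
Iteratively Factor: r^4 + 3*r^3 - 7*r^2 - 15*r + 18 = (r - 2)*(r^3 + 5*r^2 + 3*r - 9) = (r - 2)*(r + 3)*(r^2 + 2*r - 3) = (r - 2)*(r + 3)^2*(r - 1)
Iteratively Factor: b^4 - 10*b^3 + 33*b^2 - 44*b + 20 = (b - 1)*(b^3 - 9*b^2 + 24*b - 20) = (b - 5)*(b - 1)*(b^2 - 4*b + 4) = (b - 5)*(b - 2)*(b - 1)*(b - 2)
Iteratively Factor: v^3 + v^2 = (v + 1)*(v^2) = v*(v + 1)*(v)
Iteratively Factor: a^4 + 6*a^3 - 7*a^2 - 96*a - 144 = (a + 3)*(a^3 + 3*a^2 - 16*a - 48) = (a + 3)*(a + 4)*(a^2 - a - 12) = (a - 4)*(a + 3)*(a + 4)*(a + 3)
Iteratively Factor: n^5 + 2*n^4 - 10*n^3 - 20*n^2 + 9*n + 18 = (n + 3)*(n^4 - n^3 - 7*n^2 + n + 6) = (n + 2)*(n + 3)*(n^3 - 3*n^2 - n + 3) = (n - 1)*(n + 2)*(n + 3)*(n^2 - 2*n - 3) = (n - 3)*(n - 1)*(n + 2)*(n + 3)*(n + 1)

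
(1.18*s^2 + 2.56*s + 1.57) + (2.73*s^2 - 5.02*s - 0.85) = 3.91*s^2 - 2.46*s + 0.72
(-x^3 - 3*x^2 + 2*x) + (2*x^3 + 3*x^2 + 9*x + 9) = x^3 + 11*x + 9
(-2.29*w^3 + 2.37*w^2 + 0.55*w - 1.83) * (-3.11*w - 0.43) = 7.1219*w^4 - 6.386*w^3 - 2.7296*w^2 + 5.4548*w + 0.7869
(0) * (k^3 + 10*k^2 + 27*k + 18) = 0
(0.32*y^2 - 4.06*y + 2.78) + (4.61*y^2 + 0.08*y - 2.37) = 4.93*y^2 - 3.98*y + 0.41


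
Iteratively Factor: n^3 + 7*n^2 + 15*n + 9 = (n + 3)*(n^2 + 4*n + 3) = (n + 1)*(n + 3)*(n + 3)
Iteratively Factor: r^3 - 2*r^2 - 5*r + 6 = (r + 2)*(r^2 - 4*r + 3) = (r - 3)*(r + 2)*(r - 1)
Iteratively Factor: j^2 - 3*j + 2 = (j - 2)*(j - 1)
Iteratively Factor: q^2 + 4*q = (q + 4)*(q)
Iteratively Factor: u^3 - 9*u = (u)*(u^2 - 9) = u*(u - 3)*(u + 3)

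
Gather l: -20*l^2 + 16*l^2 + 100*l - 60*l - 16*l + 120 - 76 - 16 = -4*l^2 + 24*l + 28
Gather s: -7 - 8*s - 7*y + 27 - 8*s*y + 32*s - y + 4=s*(24 - 8*y) - 8*y + 24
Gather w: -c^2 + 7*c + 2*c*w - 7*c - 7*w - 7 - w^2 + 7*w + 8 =-c^2 + 2*c*w - w^2 + 1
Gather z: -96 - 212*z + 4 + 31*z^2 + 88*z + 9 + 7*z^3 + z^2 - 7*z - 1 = 7*z^3 + 32*z^2 - 131*z - 84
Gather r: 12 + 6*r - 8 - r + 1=5*r + 5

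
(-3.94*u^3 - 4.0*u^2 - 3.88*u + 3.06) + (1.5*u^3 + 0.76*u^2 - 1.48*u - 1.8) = -2.44*u^3 - 3.24*u^2 - 5.36*u + 1.26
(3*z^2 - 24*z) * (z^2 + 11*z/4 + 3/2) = 3*z^4 - 63*z^3/4 - 123*z^2/2 - 36*z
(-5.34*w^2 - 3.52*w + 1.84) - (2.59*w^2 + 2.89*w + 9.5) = -7.93*w^2 - 6.41*w - 7.66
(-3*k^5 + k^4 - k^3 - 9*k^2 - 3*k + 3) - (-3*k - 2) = -3*k^5 + k^4 - k^3 - 9*k^2 + 5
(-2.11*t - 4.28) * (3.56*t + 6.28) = -7.5116*t^2 - 28.4876*t - 26.8784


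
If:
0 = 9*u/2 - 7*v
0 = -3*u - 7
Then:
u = -7/3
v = -3/2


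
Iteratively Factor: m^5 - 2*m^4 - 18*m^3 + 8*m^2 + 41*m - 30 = (m - 5)*(m^4 + 3*m^3 - 3*m^2 - 7*m + 6) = (m - 5)*(m - 1)*(m^3 + 4*m^2 + m - 6) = (m - 5)*(m - 1)*(m + 3)*(m^2 + m - 2) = (m - 5)*(m - 1)^2*(m + 3)*(m + 2)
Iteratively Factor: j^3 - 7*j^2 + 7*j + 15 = (j + 1)*(j^2 - 8*j + 15) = (j - 5)*(j + 1)*(j - 3)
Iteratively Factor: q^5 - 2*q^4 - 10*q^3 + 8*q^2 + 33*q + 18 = (q + 1)*(q^4 - 3*q^3 - 7*q^2 + 15*q + 18) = (q + 1)^2*(q^3 - 4*q^2 - 3*q + 18) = (q + 1)^2*(q + 2)*(q^2 - 6*q + 9) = (q - 3)*(q + 1)^2*(q + 2)*(q - 3)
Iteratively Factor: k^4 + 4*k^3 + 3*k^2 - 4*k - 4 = (k - 1)*(k^3 + 5*k^2 + 8*k + 4) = (k - 1)*(k + 2)*(k^2 + 3*k + 2) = (k - 1)*(k + 2)^2*(k + 1)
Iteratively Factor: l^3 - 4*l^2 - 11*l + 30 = (l + 3)*(l^2 - 7*l + 10) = (l - 2)*(l + 3)*(l - 5)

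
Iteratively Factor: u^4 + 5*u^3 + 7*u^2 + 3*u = (u + 1)*(u^3 + 4*u^2 + 3*u) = (u + 1)^2*(u^2 + 3*u) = (u + 1)^2*(u + 3)*(u)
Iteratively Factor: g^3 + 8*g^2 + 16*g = (g + 4)*(g^2 + 4*g) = g*(g + 4)*(g + 4)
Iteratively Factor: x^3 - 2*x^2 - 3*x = (x - 3)*(x^2 + x) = x*(x - 3)*(x + 1)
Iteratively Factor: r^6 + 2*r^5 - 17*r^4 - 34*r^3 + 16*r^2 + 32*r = (r + 4)*(r^5 - 2*r^4 - 9*r^3 + 2*r^2 + 8*r) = (r - 4)*(r + 4)*(r^4 + 2*r^3 - r^2 - 2*r) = (r - 4)*(r + 1)*(r + 4)*(r^3 + r^2 - 2*r) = (r - 4)*(r - 1)*(r + 1)*(r + 4)*(r^2 + 2*r) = r*(r - 4)*(r - 1)*(r + 1)*(r + 4)*(r + 2)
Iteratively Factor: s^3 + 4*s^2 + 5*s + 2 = (s + 1)*(s^2 + 3*s + 2) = (s + 1)^2*(s + 2)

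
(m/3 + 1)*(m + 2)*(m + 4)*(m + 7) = m^4/3 + 16*m^3/3 + 89*m^2/3 + 206*m/3 + 56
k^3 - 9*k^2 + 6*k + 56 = (k - 7)*(k - 4)*(k + 2)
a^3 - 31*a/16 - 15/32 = (a - 3/2)*(a + 1/4)*(a + 5/4)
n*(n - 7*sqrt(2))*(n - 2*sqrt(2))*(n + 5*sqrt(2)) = n^4 - 4*sqrt(2)*n^3 - 62*n^2 + 140*sqrt(2)*n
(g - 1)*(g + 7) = g^2 + 6*g - 7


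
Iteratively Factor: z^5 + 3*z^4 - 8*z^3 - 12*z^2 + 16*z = (z)*(z^4 + 3*z^3 - 8*z^2 - 12*z + 16) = z*(z + 2)*(z^3 + z^2 - 10*z + 8) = z*(z - 2)*(z + 2)*(z^2 + 3*z - 4) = z*(z - 2)*(z + 2)*(z + 4)*(z - 1)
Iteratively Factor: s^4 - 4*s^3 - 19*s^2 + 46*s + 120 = (s - 5)*(s^3 + s^2 - 14*s - 24) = (s - 5)*(s - 4)*(s^2 + 5*s + 6) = (s - 5)*(s - 4)*(s + 2)*(s + 3)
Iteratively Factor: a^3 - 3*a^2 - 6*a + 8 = (a - 4)*(a^2 + a - 2) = (a - 4)*(a - 1)*(a + 2)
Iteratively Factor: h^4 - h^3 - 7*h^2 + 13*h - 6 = (h - 1)*(h^3 - 7*h + 6) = (h - 1)^2*(h^2 + h - 6) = (h - 2)*(h - 1)^2*(h + 3)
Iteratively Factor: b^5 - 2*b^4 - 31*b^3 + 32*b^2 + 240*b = (b + 4)*(b^4 - 6*b^3 - 7*b^2 + 60*b) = b*(b + 4)*(b^3 - 6*b^2 - 7*b + 60) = b*(b + 3)*(b + 4)*(b^2 - 9*b + 20) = b*(b - 4)*(b + 3)*(b + 4)*(b - 5)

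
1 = 1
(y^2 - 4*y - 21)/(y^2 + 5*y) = (y^2 - 4*y - 21)/(y*(y + 5))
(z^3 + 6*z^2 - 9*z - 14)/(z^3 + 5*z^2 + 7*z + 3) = (z^2 + 5*z - 14)/(z^2 + 4*z + 3)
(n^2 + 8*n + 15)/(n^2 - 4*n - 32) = (n^2 + 8*n + 15)/(n^2 - 4*n - 32)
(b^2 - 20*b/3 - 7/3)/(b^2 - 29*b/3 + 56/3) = (3*b + 1)/(3*b - 8)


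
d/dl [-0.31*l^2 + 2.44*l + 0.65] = 2.44 - 0.62*l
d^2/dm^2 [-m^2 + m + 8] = -2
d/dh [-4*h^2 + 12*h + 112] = 12 - 8*h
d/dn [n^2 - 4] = 2*n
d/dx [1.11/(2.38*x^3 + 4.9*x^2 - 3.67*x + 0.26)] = (-7.9254*x^2 - 10.878*x + 4.0737)/(2.38*x^3 + 4.9*x^2 - 3.67*x + 0.26)^2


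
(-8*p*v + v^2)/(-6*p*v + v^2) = (8*p - v)/(6*p - v)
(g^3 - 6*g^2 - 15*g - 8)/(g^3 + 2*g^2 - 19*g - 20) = (g^2 - 7*g - 8)/(g^2 + g - 20)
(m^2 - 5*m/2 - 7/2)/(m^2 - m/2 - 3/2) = (2*m - 7)/(2*m - 3)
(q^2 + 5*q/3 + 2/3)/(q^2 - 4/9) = 3*(q + 1)/(3*q - 2)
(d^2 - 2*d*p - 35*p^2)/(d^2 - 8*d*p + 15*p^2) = (d^2 - 2*d*p - 35*p^2)/(d^2 - 8*d*p + 15*p^2)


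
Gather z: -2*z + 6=6 - 2*z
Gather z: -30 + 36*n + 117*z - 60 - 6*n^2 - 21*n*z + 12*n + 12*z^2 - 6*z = -6*n^2 + 48*n + 12*z^2 + z*(111 - 21*n) - 90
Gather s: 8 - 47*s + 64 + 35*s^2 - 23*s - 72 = 35*s^2 - 70*s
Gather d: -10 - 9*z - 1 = -9*z - 11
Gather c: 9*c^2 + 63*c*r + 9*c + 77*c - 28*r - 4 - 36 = 9*c^2 + c*(63*r + 86) - 28*r - 40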